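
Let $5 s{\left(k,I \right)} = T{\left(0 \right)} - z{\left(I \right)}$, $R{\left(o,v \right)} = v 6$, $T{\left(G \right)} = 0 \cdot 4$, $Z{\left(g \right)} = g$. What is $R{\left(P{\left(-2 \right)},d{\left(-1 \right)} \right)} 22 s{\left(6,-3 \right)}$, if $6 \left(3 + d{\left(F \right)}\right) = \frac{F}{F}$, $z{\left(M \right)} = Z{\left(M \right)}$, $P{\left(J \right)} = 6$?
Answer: $- \frac{1122}{5} \approx -224.4$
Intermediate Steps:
$z{\left(M \right)} = M$
$d{\left(F \right)} = - \frac{17}{6}$ ($d{\left(F \right)} = -3 + \frac{F \frac{1}{F}}{6} = -3 + \frac{1}{6} \cdot 1 = -3 + \frac{1}{6} = - \frac{17}{6}$)
$T{\left(G \right)} = 0$
$R{\left(o,v \right)} = 6 v$
$s{\left(k,I \right)} = - \frac{I}{5}$ ($s{\left(k,I \right)} = \frac{0 - I}{5} = \frac{\left(-1\right) I}{5} = - \frac{I}{5}$)
$R{\left(P{\left(-2 \right)},d{\left(-1 \right)} \right)} 22 s{\left(6,-3 \right)} = 6 \left(- \frac{17}{6}\right) 22 \left(\left(- \frac{1}{5}\right) \left(-3\right)\right) = \left(-17\right) 22 \cdot \frac{3}{5} = \left(-374\right) \frac{3}{5} = - \frac{1122}{5}$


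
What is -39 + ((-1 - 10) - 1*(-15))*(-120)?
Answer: -519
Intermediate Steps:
-39 + ((-1 - 10) - 1*(-15))*(-120) = -39 + (-11 + 15)*(-120) = -39 + 4*(-120) = -39 - 480 = -519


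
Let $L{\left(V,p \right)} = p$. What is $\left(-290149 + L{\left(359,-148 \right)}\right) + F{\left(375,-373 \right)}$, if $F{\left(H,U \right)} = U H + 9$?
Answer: $-430163$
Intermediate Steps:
$F{\left(H,U \right)} = 9 + H U$ ($F{\left(H,U \right)} = H U + 9 = 9 + H U$)
$\left(-290149 + L{\left(359,-148 \right)}\right) + F{\left(375,-373 \right)} = \left(-290149 - 148\right) + \left(9 + 375 \left(-373\right)\right) = -290297 + \left(9 - 139875\right) = -290297 - 139866 = -430163$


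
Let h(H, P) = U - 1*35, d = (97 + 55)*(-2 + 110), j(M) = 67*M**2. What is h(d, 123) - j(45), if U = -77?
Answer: -135787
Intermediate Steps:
d = 16416 (d = 152*108 = 16416)
h(H, P) = -112 (h(H, P) = -77 - 1*35 = -77 - 35 = -112)
h(d, 123) - j(45) = -112 - 67*45**2 = -112 - 67*2025 = -112 - 1*135675 = -112 - 135675 = -135787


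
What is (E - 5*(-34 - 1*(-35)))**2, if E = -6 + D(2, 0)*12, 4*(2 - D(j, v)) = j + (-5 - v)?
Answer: 484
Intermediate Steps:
D(j, v) = 13/4 - j/4 + v/4 (D(j, v) = 2 - (j + (-5 - v))/4 = 2 - (-5 + j - v)/4 = 2 + (5/4 - j/4 + v/4) = 13/4 - j/4 + v/4)
E = 27 (E = -6 + (13/4 - 1/4*2 + (1/4)*0)*12 = -6 + (13/4 - 1/2 + 0)*12 = -6 + (11/4)*12 = -6 + 33 = 27)
(E - 5*(-34 - 1*(-35)))**2 = (27 - 5*(-34 - 1*(-35)))**2 = (27 - 5*(-34 + 35))**2 = (27 - 5*1)**2 = (27 - 5)**2 = 22**2 = 484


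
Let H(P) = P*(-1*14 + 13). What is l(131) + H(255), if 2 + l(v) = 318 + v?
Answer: 192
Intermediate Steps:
H(P) = -P (H(P) = P*(-14 + 13) = P*(-1) = -P)
l(v) = 316 + v (l(v) = -2 + (318 + v) = 316 + v)
l(131) + H(255) = (316 + 131) - 1*255 = 447 - 255 = 192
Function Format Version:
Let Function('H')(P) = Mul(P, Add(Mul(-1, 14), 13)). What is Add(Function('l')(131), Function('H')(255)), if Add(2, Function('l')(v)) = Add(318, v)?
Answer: 192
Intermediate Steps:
Function('H')(P) = Mul(-1, P) (Function('H')(P) = Mul(P, Add(-14, 13)) = Mul(P, -1) = Mul(-1, P))
Function('l')(v) = Add(316, v) (Function('l')(v) = Add(-2, Add(318, v)) = Add(316, v))
Add(Function('l')(131), Function('H')(255)) = Add(Add(316, 131), Mul(-1, 255)) = Add(447, -255) = 192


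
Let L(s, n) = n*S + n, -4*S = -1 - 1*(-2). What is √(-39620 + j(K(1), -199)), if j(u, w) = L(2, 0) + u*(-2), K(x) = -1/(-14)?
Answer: I*√1941387/7 ≈ 199.05*I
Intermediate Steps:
S = -¼ (S = -(-1 - 1*(-2))/4 = -(-1 + 2)/4 = -¼*1 = -¼ ≈ -0.25000)
K(x) = 1/14 (K(x) = -1*(-1/14) = 1/14)
L(s, n) = 3*n/4 (L(s, n) = n*(-¼) + n = -n/4 + n = 3*n/4)
j(u, w) = -2*u (j(u, w) = (¾)*0 + u*(-2) = 0 - 2*u = -2*u)
√(-39620 + j(K(1), -199)) = √(-39620 - 2*1/14) = √(-39620 - ⅐) = √(-277341/7) = I*√1941387/7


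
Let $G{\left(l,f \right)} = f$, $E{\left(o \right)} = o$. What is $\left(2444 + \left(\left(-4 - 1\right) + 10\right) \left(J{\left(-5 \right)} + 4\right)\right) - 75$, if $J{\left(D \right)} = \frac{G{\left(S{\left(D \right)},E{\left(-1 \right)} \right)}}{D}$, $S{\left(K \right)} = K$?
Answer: $2390$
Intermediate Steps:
$J{\left(D \right)} = - \frac{1}{D}$
$\left(2444 + \left(\left(-4 - 1\right) + 10\right) \left(J{\left(-5 \right)} + 4\right)\right) - 75 = \left(2444 + \left(\left(-4 - 1\right) + 10\right) \left(- \frac{1}{-5} + 4\right)\right) - 75 = \left(2444 + \left(-5 + 10\right) \left(\left(-1\right) \left(- \frac{1}{5}\right) + 4\right)\right) - 75 = \left(2444 + 5 \left(\frac{1}{5} + 4\right)\right) - 75 = \left(2444 + 5 \cdot \frac{21}{5}\right) - 75 = \left(2444 + 21\right) - 75 = 2465 - 75 = 2390$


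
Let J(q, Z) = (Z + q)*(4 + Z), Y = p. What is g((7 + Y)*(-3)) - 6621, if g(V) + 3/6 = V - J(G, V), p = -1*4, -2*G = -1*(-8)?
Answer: -13391/2 ≈ -6695.5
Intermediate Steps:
G = -4 (G = -(-1)*(-8)/2 = -½*8 = -4)
p = -4
Y = -4
J(q, Z) = (4 + Z)*(Z + q)
g(V) = 31/2 + V - V² (g(V) = -½ + (V - (V² + 4*V + 4*(-4) + V*(-4))) = -½ + (V - (V² + 4*V - 16 - 4*V)) = -½ + (V - (-16 + V²)) = -½ + (V + (16 - V²)) = -½ + (16 + V - V²) = 31/2 + V - V²)
g((7 + Y)*(-3)) - 6621 = (31/2 + (7 - 4)*(-3) - ((7 - 4)*(-3))²) - 6621 = (31/2 + 3*(-3) - (3*(-3))²) - 6621 = (31/2 - 9 - 1*(-9)²) - 6621 = (31/2 - 9 - 1*81) - 6621 = (31/2 - 9 - 81) - 6621 = -149/2 - 6621 = -13391/2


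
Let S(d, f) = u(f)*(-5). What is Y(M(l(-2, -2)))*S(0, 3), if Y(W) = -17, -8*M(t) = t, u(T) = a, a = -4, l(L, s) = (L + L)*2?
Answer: -340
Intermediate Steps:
l(L, s) = 4*L (l(L, s) = (2*L)*2 = 4*L)
u(T) = -4
S(d, f) = 20 (S(d, f) = -4*(-5) = 20)
M(t) = -t/8
Y(M(l(-2, -2)))*S(0, 3) = -17*20 = -340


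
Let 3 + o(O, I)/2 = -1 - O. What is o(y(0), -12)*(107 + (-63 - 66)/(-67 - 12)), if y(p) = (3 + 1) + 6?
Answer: -240296/79 ≈ -3041.7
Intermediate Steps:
y(p) = 10 (y(p) = 4 + 6 = 10)
o(O, I) = -8 - 2*O (o(O, I) = -6 + 2*(-1 - O) = -6 + (-2 - 2*O) = -8 - 2*O)
o(y(0), -12)*(107 + (-63 - 66)/(-67 - 12)) = (-8 - 2*10)*(107 + (-63 - 66)/(-67 - 12)) = (-8 - 20)*(107 - 129/(-79)) = -28*(107 - 129*(-1/79)) = -28*(107 + 129/79) = -28*8582/79 = -240296/79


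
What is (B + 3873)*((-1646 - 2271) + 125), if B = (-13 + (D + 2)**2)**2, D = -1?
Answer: -15232464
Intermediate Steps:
B = 144 (B = (-13 + (-1 + 2)**2)**2 = (-13 + 1**2)**2 = (-13 + 1)**2 = (-12)**2 = 144)
(B + 3873)*((-1646 - 2271) + 125) = (144 + 3873)*((-1646 - 2271) + 125) = 4017*(-3917 + 125) = 4017*(-3792) = -15232464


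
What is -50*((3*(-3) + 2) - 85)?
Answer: 4600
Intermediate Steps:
-50*((3*(-3) + 2) - 85) = -50*((-9 + 2) - 85) = -50*(-7 - 85) = -50*(-92) = 4600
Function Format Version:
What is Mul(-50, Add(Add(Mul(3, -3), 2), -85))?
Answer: 4600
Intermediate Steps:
Mul(-50, Add(Add(Mul(3, -3), 2), -85)) = Mul(-50, Add(Add(-9, 2), -85)) = Mul(-50, Add(-7, -85)) = Mul(-50, -92) = 4600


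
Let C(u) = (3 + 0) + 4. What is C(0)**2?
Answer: 49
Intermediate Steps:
C(u) = 7 (C(u) = 3 + 4 = 7)
C(0)**2 = 7**2 = 49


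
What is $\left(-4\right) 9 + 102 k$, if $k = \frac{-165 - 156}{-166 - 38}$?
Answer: $\frac{249}{2} \approx 124.5$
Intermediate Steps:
$k = \frac{107}{68}$ ($k = - \frac{321}{-204} = \left(-321\right) \left(- \frac{1}{204}\right) = \frac{107}{68} \approx 1.5735$)
$\left(-4\right) 9 + 102 k = \left(-4\right) 9 + 102 \cdot \frac{107}{68} = -36 + \frac{321}{2} = \frac{249}{2}$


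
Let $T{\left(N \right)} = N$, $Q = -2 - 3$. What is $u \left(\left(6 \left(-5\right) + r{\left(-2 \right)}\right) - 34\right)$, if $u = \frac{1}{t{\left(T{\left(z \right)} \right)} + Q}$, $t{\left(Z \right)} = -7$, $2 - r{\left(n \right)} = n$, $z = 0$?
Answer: $5$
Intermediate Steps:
$Q = -5$
$r{\left(n \right)} = 2 - n$
$u = - \frac{1}{12}$ ($u = \frac{1}{-7 - 5} = \frac{1}{-12} = - \frac{1}{12} \approx -0.083333$)
$u \left(\left(6 \left(-5\right) + r{\left(-2 \right)}\right) - 34\right) = - \frac{\left(6 \left(-5\right) + \left(2 - -2\right)\right) - 34}{12} = - \frac{\left(-30 + \left(2 + 2\right)\right) - 34}{12} = - \frac{\left(-30 + 4\right) - 34}{12} = - \frac{-26 - 34}{12} = \left(- \frac{1}{12}\right) \left(-60\right) = 5$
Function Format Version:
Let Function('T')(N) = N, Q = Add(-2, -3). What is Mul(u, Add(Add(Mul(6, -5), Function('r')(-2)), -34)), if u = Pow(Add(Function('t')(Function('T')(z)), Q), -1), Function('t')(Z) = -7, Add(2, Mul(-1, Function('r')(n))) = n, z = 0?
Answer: 5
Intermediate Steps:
Q = -5
Function('r')(n) = Add(2, Mul(-1, n))
u = Rational(-1, 12) (u = Pow(Add(-7, -5), -1) = Pow(-12, -1) = Rational(-1, 12) ≈ -0.083333)
Mul(u, Add(Add(Mul(6, -5), Function('r')(-2)), -34)) = Mul(Rational(-1, 12), Add(Add(Mul(6, -5), Add(2, Mul(-1, -2))), -34)) = Mul(Rational(-1, 12), Add(Add(-30, Add(2, 2)), -34)) = Mul(Rational(-1, 12), Add(Add(-30, 4), -34)) = Mul(Rational(-1, 12), Add(-26, -34)) = Mul(Rational(-1, 12), -60) = 5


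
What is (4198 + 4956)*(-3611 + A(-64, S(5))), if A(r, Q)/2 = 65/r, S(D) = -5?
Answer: -529179009/16 ≈ -3.3074e+7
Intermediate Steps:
A(r, Q) = 130/r (A(r, Q) = 2*(65/r) = 130/r)
(4198 + 4956)*(-3611 + A(-64, S(5))) = (4198 + 4956)*(-3611 + 130/(-64)) = 9154*(-3611 + 130*(-1/64)) = 9154*(-3611 - 65/32) = 9154*(-115617/32) = -529179009/16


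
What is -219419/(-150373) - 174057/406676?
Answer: 63058967983/61153090148 ≈ 1.0312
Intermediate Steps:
-219419/(-150373) - 174057/406676 = -219419*(-1/150373) - 174057*1/406676 = 219419/150373 - 174057/406676 = 63058967983/61153090148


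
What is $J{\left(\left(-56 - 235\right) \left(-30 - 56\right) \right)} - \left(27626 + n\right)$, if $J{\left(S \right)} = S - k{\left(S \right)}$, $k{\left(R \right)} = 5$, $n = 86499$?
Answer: $-89104$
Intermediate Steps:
$J{\left(S \right)} = -5 + S$ ($J{\left(S \right)} = S - 5 = -5 + S$)
$J{\left(\left(-56 - 235\right) \left(-30 - 56\right) \right)} - \left(27626 + n\right) = \left(-5 + \left(-56 - 235\right) \left(-30 - 56\right)\right) - 114125 = \left(-5 - -25026\right) - 114125 = \left(-5 + 25026\right) - 114125 = 25021 - 114125 = -89104$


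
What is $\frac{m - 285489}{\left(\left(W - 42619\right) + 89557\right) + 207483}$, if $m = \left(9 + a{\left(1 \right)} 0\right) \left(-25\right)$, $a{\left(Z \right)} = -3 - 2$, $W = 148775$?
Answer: $- \frac{142857}{201598} \approx -0.70862$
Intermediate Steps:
$a{\left(Z \right)} = -5$
$m = -225$ ($m = \left(9 - 0\right) \left(-25\right) = \left(9 + 0\right) \left(-25\right) = 9 \left(-25\right) = -225$)
$\frac{m - 285489}{\left(\left(W - 42619\right) + 89557\right) + 207483} = \frac{-225 - 285489}{\left(\left(148775 - 42619\right) + 89557\right) + 207483} = - \frac{285714}{\left(106156 + 89557\right) + 207483} = - \frac{285714}{195713 + 207483} = - \frac{285714}{403196} = \left(-285714\right) \frac{1}{403196} = - \frac{142857}{201598}$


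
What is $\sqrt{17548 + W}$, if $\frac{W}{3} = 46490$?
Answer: $\sqrt{157018} \approx 396.25$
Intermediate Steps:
$W = 139470$ ($W = 3 \cdot 46490 = 139470$)
$\sqrt{17548 + W} = \sqrt{17548 + 139470} = \sqrt{157018}$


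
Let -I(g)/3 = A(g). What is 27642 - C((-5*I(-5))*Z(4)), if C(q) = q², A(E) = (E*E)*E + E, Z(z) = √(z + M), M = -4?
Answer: 27642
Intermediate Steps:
Z(z) = √(-4 + z) (Z(z) = √(z - 4) = √(-4 + z))
A(E) = E + E³ (A(E) = E²*E + E = E³ + E = E + E³)
I(g) = -3*g - 3*g³ (I(g) = -3*(g + g³) = -3*g - 3*g³)
27642 - C((-5*I(-5))*Z(4)) = 27642 - ((-15*(-5)*(-1 - 1*(-5)²))*√(-4 + 4))² = 27642 - ((-15*(-5)*(-1 - 1*25))*√0)² = 27642 - (-15*(-5)*(-1 - 25)*0)² = 27642 - (-15*(-5)*(-26)*0)² = 27642 - (-5*390*0)² = 27642 - (-1950*0)² = 27642 - 1*0² = 27642 - 1*0 = 27642 + 0 = 27642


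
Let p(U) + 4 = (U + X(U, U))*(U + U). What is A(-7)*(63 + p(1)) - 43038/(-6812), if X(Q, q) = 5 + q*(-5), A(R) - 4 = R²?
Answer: 11033117/3406 ≈ 3239.3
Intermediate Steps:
A(R) = 4 + R²
X(Q, q) = 5 - 5*q
p(U) = -4 + 2*U*(5 - 4*U) (p(U) = -4 + (U + (5 - 5*U))*(U + U) = -4 + (5 - 4*U)*(2*U) = -4 + 2*U*(5 - 4*U))
A(-7)*(63 + p(1)) - 43038/(-6812) = (4 + (-7)²)*(63 + (-4 - 8*1² + 10*1)) - 43038/(-6812) = (4 + 49)*(63 + (-4 - 8*1 + 10)) - 43038*(-1/6812) = 53*(63 + (-4 - 8 + 10)) + 21519/3406 = 53*(63 - 2) + 21519/3406 = 53*61 + 21519/3406 = 3233 + 21519/3406 = 11033117/3406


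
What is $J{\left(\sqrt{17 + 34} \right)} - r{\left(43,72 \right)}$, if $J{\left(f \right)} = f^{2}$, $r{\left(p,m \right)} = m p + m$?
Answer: $-3117$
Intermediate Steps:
$r{\left(p,m \right)} = m + m p$
$J{\left(\sqrt{17 + 34} \right)} - r{\left(43,72 \right)} = \left(\sqrt{17 + 34}\right)^{2} - 72 \left(1 + 43\right) = \left(\sqrt{51}\right)^{2} - 72 \cdot 44 = 51 - 3168 = -3117$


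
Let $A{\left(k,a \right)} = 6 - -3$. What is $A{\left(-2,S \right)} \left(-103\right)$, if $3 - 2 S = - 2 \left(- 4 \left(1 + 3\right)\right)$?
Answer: $-927$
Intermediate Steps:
$S = - \frac{29}{2}$ ($S = \frac{3}{2} - \frac{\left(-2\right) \left(- 4 \left(1 + 3\right)\right)}{2} = \frac{3}{2} - \frac{\left(-2\right) \left(\left(-4\right) 4\right)}{2} = \frac{3}{2} - \frac{\left(-2\right) \left(-16\right)}{2} = \frac{3}{2} - 16 = - \frac{29}{2} \approx -14.5$)
$A{\left(k,a \right)} = 9$ ($A{\left(k,a \right)} = 6 + 3 = 9$)
$A{\left(-2,S \right)} \left(-103\right) = 9 \left(-103\right) = -927$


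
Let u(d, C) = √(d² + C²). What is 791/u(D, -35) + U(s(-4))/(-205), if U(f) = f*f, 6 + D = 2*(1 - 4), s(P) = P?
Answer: 161563/7585 ≈ 21.300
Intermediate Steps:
D = -12 (D = -6 + 2*(1 - 4) = -6 + 2*(-3) = -6 - 6 = -12)
U(f) = f²
u(d, C) = √(C² + d²)
791/u(D, -35) + U(s(-4))/(-205) = 791/(√((-35)² + (-12)²)) + (-4)²/(-205) = 791/(√(1225 + 144)) + 16*(-1/205) = 791/(√1369) - 16/205 = 791/37 - 16/205 = 161563/7585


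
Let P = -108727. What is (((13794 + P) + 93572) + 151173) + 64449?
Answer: 214261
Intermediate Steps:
(((13794 + P) + 93572) + 151173) + 64449 = (((13794 - 108727) + 93572) + 151173) + 64449 = ((-94933 + 93572) + 151173) + 64449 = (-1361 + 151173) + 64449 = 149812 + 64449 = 214261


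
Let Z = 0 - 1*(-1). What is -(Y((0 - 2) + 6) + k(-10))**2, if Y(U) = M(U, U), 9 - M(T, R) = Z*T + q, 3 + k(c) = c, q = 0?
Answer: -64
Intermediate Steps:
Z = 1 (Z = 0 + 1 = 1)
k(c) = -3 + c
M(T, R) = 9 - T (M(T, R) = 9 - (1*T + 0) = 9 - (T + 0) = 9 - T)
Y(U) = 9 - U
-(Y((0 - 2) + 6) + k(-10))**2 = -((9 - ((0 - 2) + 6)) + (-3 - 10))**2 = -((9 - (-2 + 6)) - 13)**2 = -((9 - 1*4) - 13)**2 = -((9 - 4) - 13)**2 = -(5 - 13)**2 = -1*(-8)**2 = -1*64 = -64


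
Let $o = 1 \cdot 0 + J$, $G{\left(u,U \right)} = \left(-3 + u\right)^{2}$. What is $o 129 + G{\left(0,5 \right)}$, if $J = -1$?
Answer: $-120$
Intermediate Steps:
$o = -1$ ($o = 1 \cdot 0 - 1 = 0 - 1 = -1$)
$o 129 + G{\left(0,5 \right)} = \left(-1\right) 129 + \left(-3 + 0\right)^{2} = -129 + \left(-3\right)^{2} = -129 + 9 = -120$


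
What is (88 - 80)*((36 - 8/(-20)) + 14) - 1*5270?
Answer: -24334/5 ≈ -4866.8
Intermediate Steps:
(88 - 80)*((36 - 8/(-20)) + 14) - 1*5270 = 8*((36 - 8*(-1/20)) + 14) - 5270 = 8*((36 + ⅖) + 14) - 5270 = 8*(182/5 + 14) - 5270 = 8*(252/5) - 5270 = 2016/5 - 5270 = -24334/5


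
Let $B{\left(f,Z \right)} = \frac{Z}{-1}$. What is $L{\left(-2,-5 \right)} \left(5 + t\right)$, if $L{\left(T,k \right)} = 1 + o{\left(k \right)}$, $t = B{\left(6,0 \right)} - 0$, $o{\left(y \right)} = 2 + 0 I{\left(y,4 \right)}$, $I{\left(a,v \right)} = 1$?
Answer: $15$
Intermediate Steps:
$o{\left(y \right)} = 2$ ($o{\left(y \right)} = 2 + 0 \cdot 1 = 2 + 0 = 2$)
$B{\left(f,Z \right)} = - Z$ ($B{\left(f,Z \right)} = Z \left(-1\right) = - Z$)
$t = 0$ ($t = \left(-1\right) 0 - 0 = 0 + 0 = 0$)
$L{\left(T,k \right)} = 3$ ($L{\left(T,k \right)} = 1 + 2 = 3$)
$L{\left(-2,-5 \right)} \left(5 + t\right) = 3 \left(5 + 0\right) = 3 \cdot 5 = 15$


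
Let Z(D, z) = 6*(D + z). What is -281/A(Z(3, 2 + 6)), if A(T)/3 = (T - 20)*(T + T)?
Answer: -281/18216 ≈ -0.015426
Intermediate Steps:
Z(D, z) = 6*D + 6*z
A(T) = 6*T*(-20 + T) (A(T) = 3*((T - 20)*(T + T)) = 3*((-20 + T)*(2*T)) = 3*(2*T*(-20 + T)) = 6*T*(-20 + T))
-281/A(Z(3, 2 + 6)) = -281*1/(6*(-20 + (6*3 + 6*(2 + 6)))*(6*3 + 6*(2 + 6))) = -281*1/(6*(-20 + (18 + 6*8))*(18 + 6*8)) = -281*1/(6*(-20 + (18 + 48))*(18 + 48)) = -281*1/(396*(-20 + 66)) = -281/(6*66*46) = -281/18216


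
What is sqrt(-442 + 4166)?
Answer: 14*sqrt(19) ≈ 61.025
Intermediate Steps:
sqrt(-442 + 4166) = sqrt(3724) = 14*sqrt(19)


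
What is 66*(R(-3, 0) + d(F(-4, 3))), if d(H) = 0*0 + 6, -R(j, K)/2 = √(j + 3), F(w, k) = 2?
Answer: 396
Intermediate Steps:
R(j, K) = -2*√(3 + j) (R(j, K) = -2*√(j + 3) = -2*√(3 + j))
d(H) = 6 (d(H) = 0 + 6 = 6)
66*(R(-3, 0) + d(F(-4, 3))) = 66*(-2*√(3 - 3) + 6) = 66*(-2*√0 + 6) = 66*(-2*0 + 6) = 66*(0 + 6) = 66*6 = 396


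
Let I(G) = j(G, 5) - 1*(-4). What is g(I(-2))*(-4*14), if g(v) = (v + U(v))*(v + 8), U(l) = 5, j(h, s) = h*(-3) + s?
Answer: -25760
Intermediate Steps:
j(h, s) = s - 3*h (j(h, s) = -3*h + s = s - 3*h)
I(G) = 9 - 3*G (I(G) = (5 - 3*G) - 1*(-4) = (5 - 3*G) + 4 = 9 - 3*G)
g(v) = (5 + v)*(8 + v) (g(v) = (v + 5)*(v + 8) = (5 + v)*(8 + v))
g(I(-2))*(-4*14) = (40 + (9 - 3*(-2))² + 13*(9 - 3*(-2)))*(-4*14) = (40 + (9 + 6)² + 13*(9 + 6))*(-56) = (40 + 15² + 13*15)*(-56) = (40 + 225 + 195)*(-56) = 460*(-56) = -25760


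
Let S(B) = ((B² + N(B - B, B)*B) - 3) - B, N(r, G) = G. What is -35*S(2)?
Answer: -105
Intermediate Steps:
S(B) = -3 - B + 2*B² (S(B) = ((B² + B*B) - 3) - B = ((B² + B²) - 3) - B = (2*B² - 3) - B = (-3 + 2*B²) - B = -3 - B + 2*B²)
-35*S(2) = -35*(-3 - 1*2 + 2*2²) = -35*(-3 - 2 + 2*4) = -35*(-3 - 2 + 8) = -35*3 = -105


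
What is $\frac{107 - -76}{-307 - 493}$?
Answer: $- \frac{183}{800} \approx -0.22875$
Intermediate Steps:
$\frac{107 - -76}{-307 - 493} = \frac{107 + 76}{-800} = 183 \left(- \frac{1}{800}\right) = - \frac{183}{800}$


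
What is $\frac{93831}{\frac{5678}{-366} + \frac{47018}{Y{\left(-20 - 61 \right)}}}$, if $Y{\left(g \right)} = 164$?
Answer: $\frac{1408027986}{4069349} \approx 346.01$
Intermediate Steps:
$\frac{93831}{\frac{5678}{-366} + \frac{47018}{Y{\left(-20 - 61 \right)}}} = \frac{93831}{\frac{5678}{-366} + \frac{47018}{164}} = \frac{93831}{5678 \left(- \frac{1}{366}\right) + 47018 \cdot \frac{1}{164}} = \frac{93831}{- \frac{2839}{183} + \frac{23509}{82}} = \frac{93831}{\frac{4069349}{15006}} = 93831 \cdot \frac{15006}{4069349} = \frac{1408027986}{4069349}$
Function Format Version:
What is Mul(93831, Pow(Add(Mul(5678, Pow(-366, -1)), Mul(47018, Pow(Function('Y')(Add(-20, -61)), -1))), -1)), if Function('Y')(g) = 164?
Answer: Rational(1408027986, 4069349) ≈ 346.01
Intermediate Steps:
Mul(93831, Pow(Add(Mul(5678, Pow(-366, -1)), Mul(47018, Pow(Function('Y')(Add(-20, -61)), -1))), -1)) = Mul(93831, Pow(Add(Mul(5678, Pow(-366, -1)), Mul(47018, Pow(164, -1))), -1)) = Mul(93831, Pow(Add(Mul(5678, Rational(-1, 366)), Mul(47018, Rational(1, 164))), -1)) = Mul(93831, Pow(Add(Rational(-2839, 183), Rational(23509, 82)), -1)) = Mul(93831, Pow(Rational(4069349, 15006), -1)) = Mul(93831, Rational(15006, 4069349)) = Rational(1408027986, 4069349)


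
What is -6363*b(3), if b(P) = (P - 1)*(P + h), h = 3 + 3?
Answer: -114534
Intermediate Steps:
h = 6
b(P) = (-1 + P)*(6 + P) (b(P) = (P - 1)*(P + 6) = (-1 + P)*(6 + P))
-6363*b(3) = -6363*(-6 + 3² + 5*3) = -6363*(-6 + 9 + 15) = -6363*18 = -114534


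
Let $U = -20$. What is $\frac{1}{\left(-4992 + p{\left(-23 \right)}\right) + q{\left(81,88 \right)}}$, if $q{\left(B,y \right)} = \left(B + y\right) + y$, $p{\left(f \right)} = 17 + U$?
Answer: $- \frac{1}{4738} \approx -0.00021106$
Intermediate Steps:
$p{\left(f \right)} = -3$ ($p{\left(f \right)} = 17 - 20 = -3$)
$q{\left(B,y \right)} = B + 2 y$
$\frac{1}{\left(-4992 + p{\left(-23 \right)}\right) + q{\left(81,88 \right)}} = \frac{1}{\left(-4992 - 3\right) + \left(81 + 2 \cdot 88\right)} = \frac{1}{-4995 + \left(81 + 176\right)} = \frac{1}{-4995 + 257} = \frac{1}{-4738} = - \frac{1}{4738}$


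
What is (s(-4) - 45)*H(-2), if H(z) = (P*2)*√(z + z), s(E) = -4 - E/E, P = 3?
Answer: -600*I ≈ -600.0*I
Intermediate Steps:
s(E) = -5 (s(E) = -4 - 1*1 = -4 - 1 = -5)
H(z) = 6*√2*√z (H(z) = (3*2)*√(z + z) = 6*√(2*z) = 6*(√2*√z) = 6*√2*√z)
(s(-4) - 45)*H(-2) = (-5 - 45)*(6*√2*√(-2)) = -300*√2*I*√2 = -600*I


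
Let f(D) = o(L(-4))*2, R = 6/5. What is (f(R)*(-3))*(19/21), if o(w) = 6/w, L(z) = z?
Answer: 57/7 ≈ 8.1429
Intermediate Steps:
R = 6/5 (R = 6*(1/5) = 6/5 ≈ 1.2000)
f(D) = -3 (f(D) = (6/(-4))*2 = (6*(-1/4))*2 = -3/2*2 = -3)
(f(R)*(-3))*(19/21) = (-3*(-3))*(19/21) = 9*(19*(1/21)) = 9*(19/21) = 57/7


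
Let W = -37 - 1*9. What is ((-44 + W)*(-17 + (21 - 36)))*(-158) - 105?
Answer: -455145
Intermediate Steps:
W = -46 (W = -37 - 9 = -46)
((-44 + W)*(-17 + (21 - 36)))*(-158) - 105 = ((-44 - 46)*(-17 + (21 - 36)))*(-158) - 105 = -90*(-17 - 15)*(-158) - 105 = -90*(-32)*(-158) - 105 = 2880*(-158) - 105 = -455040 - 105 = -455145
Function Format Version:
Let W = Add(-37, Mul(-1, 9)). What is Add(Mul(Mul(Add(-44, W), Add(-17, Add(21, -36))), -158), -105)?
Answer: -455145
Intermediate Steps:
W = -46 (W = Add(-37, -9) = -46)
Add(Mul(Mul(Add(-44, W), Add(-17, Add(21, -36))), -158), -105) = Add(Mul(Mul(Add(-44, -46), Add(-17, Add(21, -36))), -158), -105) = Add(Mul(Mul(-90, Add(-17, -15)), -158), -105) = Add(Mul(Mul(-90, -32), -158), -105) = Add(Mul(2880, -158), -105) = Add(-455040, -105) = -455145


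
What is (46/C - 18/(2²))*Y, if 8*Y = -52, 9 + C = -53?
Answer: 4225/124 ≈ 34.073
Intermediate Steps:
C = -62 (C = -9 - 53 = -62)
Y = -13/2 (Y = (⅛)*(-52) = -13/2 ≈ -6.5000)
(46/C - 18/(2²))*Y = (46/(-62) - 18/(2²))*(-13/2) = (46*(-1/62) - 18/4)*(-13/2) = (-23/31 - 18*¼)*(-13/2) = (-23/31 - 9/2)*(-13/2) = -325/62*(-13/2) = 4225/124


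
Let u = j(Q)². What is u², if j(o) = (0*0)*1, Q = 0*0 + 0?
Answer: 0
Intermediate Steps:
Q = 0 (Q = 0 + 0 = 0)
j(o) = 0 (j(o) = 0*1 = 0)
u = 0 (u = 0² = 0)
u² = 0² = 0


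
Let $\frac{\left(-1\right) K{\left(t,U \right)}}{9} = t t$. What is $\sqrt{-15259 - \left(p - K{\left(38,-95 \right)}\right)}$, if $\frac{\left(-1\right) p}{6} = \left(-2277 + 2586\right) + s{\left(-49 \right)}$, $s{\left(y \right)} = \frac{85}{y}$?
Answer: $\frac{i \sqrt{1294159}}{7} \approx 162.52 i$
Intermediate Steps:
$K{\left(t,U \right)} = - 9 t^{2}$ ($K{\left(t,U \right)} = - 9 t t = - 9 t^{2}$)
$p = - \frac{90336}{49}$ ($p = - 6 \left(\left(-2277 + 2586\right) + \frac{85}{-49}\right) = - 6 \left(309 + 85 \left(- \frac{1}{49}\right)\right) = - 6 \left(309 - \frac{85}{49}\right) = \left(-6\right) \frac{15056}{49} = - \frac{90336}{49} \approx -1843.6$)
$\sqrt{-15259 - \left(p - K{\left(38,-95 \right)}\right)} = \sqrt{-15259 - \left(- \frac{90336}{49} + 9 \cdot 38^{2}\right)} = \sqrt{-15259 + \left(\left(-9\right) 1444 + \frac{90336}{49}\right)} = \sqrt{-15259 + \left(-12996 + \frac{90336}{49}\right)} = \sqrt{-15259 - \frac{546468}{49}} = \sqrt{- \frac{1294159}{49}} = \frac{i \sqrt{1294159}}{7}$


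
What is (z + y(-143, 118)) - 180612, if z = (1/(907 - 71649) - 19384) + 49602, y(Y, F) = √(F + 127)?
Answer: -10639172349/70742 + 7*√5 ≈ -1.5038e+5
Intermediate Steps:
y(Y, F) = √(127 + F)
z = 2137681755/70742 (z = (1/(-70742) - 19384) + 49602 = (-1/70742 - 19384) + 49602 = -1371262929/70742 + 49602 = 2137681755/70742 ≈ 30218.)
(z + y(-143, 118)) - 180612 = (2137681755/70742 + √(127 + 118)) - 180612 = (2137681755/70742 + √245) - 180612 = (2137681755/70742 + 7*√5) - 180612 = -10639172349/70742 + 7*√5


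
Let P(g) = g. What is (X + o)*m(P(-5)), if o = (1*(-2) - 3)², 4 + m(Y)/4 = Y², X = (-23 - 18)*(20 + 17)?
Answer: -125328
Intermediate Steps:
X = -1517 (X = -41*37 = -1517)
m(Y) = -16 + 4*Y²
o = 25 (o = (-2 - 3)² = (-5)² = 25)
(X + o)*m(P(-5)) = (-1517 + 25)*(-16 + 4*(-5)²) = -1492*(-16 + 4*25) = -1492*(-16 + 100) = -1492*84 = -125328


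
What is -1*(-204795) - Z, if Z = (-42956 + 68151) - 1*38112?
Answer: 217712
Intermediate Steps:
Z = -12917 (Z = 25195 - 38112 = -12917)
-1*(-204795) - Z = -1*(-204795) - 1*(-12917) = 204795 + 12917 = 217712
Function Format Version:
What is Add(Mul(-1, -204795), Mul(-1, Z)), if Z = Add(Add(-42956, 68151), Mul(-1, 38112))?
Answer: 217712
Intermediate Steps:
Z = -12917 (Z = Add(25195, -38112) = -12917)
Add(Mul(-1, -204795), Mul(-1, Z)) = Add(Mul(-1, -204795), Mul(-1, -12917)) = Add(204795, 12917) = 217712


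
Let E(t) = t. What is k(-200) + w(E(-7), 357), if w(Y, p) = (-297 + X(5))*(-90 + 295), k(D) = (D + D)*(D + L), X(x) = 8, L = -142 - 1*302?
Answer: 198355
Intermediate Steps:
L = -444 (L = -142 - 302 = -444)
k(D) = 2*D*(-444 + D) (k(D) = (D + D)*(D - 444) = (2*D)*(-444 + D) = 2*D*(-444 + D))
w(Y, p) = -59245 (w(Y, p) = (-297 + 8)*(-90 + 295) = -289*205 = -59245)
k(-200) + w(E(-7), 357) = 2*(-200)*(-444 - 200) - 59245 = 2*(-200)*(-644) - 59245 = 257600 - 59245 = 198355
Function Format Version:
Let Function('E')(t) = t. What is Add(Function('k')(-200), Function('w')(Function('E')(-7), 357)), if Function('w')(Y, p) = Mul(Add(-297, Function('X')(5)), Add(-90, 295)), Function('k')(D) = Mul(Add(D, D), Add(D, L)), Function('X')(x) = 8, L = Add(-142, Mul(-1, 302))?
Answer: 198355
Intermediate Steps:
L = -444 (L = Add(-142, -302) = -444)
Function('k')(D) = Mul(2, D, Add(-444, D)) (Function('k')(D) = Mul(Add(D, D), Add(D, -444)) = Mul(Mul(2, D), Add(-444, D)) = Mul(2, D, Add(-444, D)))
Function('w')(Y, p) = -59245 (Function('w')(Y, p) = Mul(Add(-297, 8), Add(-90, 295)) = Mul(-289, 205) = -59245)
Add(Function('k')(-200), Function('w')(Function('E')(-7), 357)) = Add(Mul(2, -200, Add(-444, -200)), -59245) = Add(Mul(2, -200, -644), -59245) = Add(257600, -59245) = 198355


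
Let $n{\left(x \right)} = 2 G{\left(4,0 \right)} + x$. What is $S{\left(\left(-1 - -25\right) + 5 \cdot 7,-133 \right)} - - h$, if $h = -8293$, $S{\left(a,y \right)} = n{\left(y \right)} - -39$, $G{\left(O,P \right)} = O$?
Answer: $-8379$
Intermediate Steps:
$n{\left(x \right)} = 8 + x$ ($n{\left(x \right)} = 2 \cdot 4 + x = 8 + x$)
$S{\left(a,y \right)} = 47 + y$ ($S{\left(a,y \right)} = \left(8 + y\right) - -39 = \left(8 + y\right) + 39 = 47 + y$)
$S{\left(\left(-1 - -25\right) + 5 \cdot 7,-133 \right)} - - h = \left(47 - 133\right) - \left(-1\right) \left(-8293\right) = -86 - 8293 = -8379$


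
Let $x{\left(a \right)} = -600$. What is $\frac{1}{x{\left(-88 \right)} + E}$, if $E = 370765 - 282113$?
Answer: $\frac{1}{88052} \approx 1.1357 \cdot 10^{-5}$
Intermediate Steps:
$E = 88652$
$\frac{1}{x{\left(-88 \right)} + E} = \frac{1}{-600 + 88652} = \frac{1}{88052}$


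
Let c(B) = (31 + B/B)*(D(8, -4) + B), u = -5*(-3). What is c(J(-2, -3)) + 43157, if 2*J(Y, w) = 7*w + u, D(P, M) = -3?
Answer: 42965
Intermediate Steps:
u = 15
J(Y, w) = 15/2 + 7*w/2 (J(Y, w) = (7*w + 15)/2 = (15 + 7*w)/2 = 15/2 + 7*w/2)
c(B) = -96 + 32*B (c(B) = (31 + B/B)*(-3 + B) = (31 + 1)*(-3 + B) = 32*(-3 + B) = -96 + 32*B)
c(J(-2, -3)) + 43157 = (-96 + 32*(15/2 + (7/2)*(-3))) + 43157 = (-96 + 32*(15/2 - 21/2)) + 43157 = (-96 + 32*(-3)) + 43157 = (-96 - 96) + 43157 = -192 + 43157 = 42965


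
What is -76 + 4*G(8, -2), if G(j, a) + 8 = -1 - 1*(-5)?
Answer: -92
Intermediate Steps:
G(j, a) = -4 (G(j, a) = -8 + (-1 - 1*(-5)) = -8 + (-1 + 5) = -8 + 4 = -4)
-76 + 4*G(8, -2) = -76 + 4*(-4) = -76 - 16 = -92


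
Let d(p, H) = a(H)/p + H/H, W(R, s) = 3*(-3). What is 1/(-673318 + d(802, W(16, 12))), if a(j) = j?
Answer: -802/540000243 ≈ -1.4852e-6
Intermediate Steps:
W(R, s) = -9
d(p, H) = 1 + H/p (d(p, H) = H/p + H/H = H/p + 1 = 1 + H/p)
1/(-673318 + d(802, W(16, 12))) = 1/(-673318 + (-9 + 802)/802) = 1/(-673318 + (1/802)*793) = 1/(-673318 + 793/802) = 1/(-540000243/802) = -802/540000243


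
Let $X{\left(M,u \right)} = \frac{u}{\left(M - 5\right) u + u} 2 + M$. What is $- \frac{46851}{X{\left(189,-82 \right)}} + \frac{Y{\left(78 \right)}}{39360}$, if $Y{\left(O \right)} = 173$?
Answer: $- \frac{341144192309}{1376301120} \approx -247.87$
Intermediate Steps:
$X{\left(M,u \right)} = M + \frac{2 u}{u + u \left(-5 + M\right)}$ ($X{\left(M,u \right)} = \frac{u}{\left(M - 5\right) u + u} 2 + M = \frac{u}{\left(-5 + M\right) u + u} 2 + M = \frac{u}{u \left(-5 + M\right) + u} 2 + M = \frac{u}{u + u \left(-5 + M\right)} 2 + M = \frac{2 u}{u + u \left(-5 + M\right)} + M = M + \frac{2 u}{u + u \left(-5 + M\right)}$)
$- \frac{46851}{X{\left(189,-82 \right)}} + \frac{Y{\left(78 \right)}}{39360} = - \frac{46851}{\frac{1}{-4 + 189} \left(2 + 189^{2} - 756\right)} + \frac{173}{39360} = - \frac{46851}{\frac{1}{185} \left(2 + 35721 - 756\right)} + 173 \cdot \frac{1}{39360} = - \frac{46851}{\frac{1}{185} \cdot 34967} + \frac{173}{39360} = - \frac{46851}{\frac{34967}{185}} + \frac{173}{39360} = \left(-46851\right) \frac{185}{34967} + \frac{173}{39360} = - \frac{8667435}{34967} + \frac{173}{39360} = - \frac{341144192309}{1376301120}$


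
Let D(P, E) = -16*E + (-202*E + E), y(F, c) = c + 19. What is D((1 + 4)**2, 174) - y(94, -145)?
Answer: -37632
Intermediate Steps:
y(F, c) = 19 + c
D(P, E) = -217*E (D(P, E) = -16*E - 201*E = -217*E)
D((1 + 4)**2, 174) - y(94, -145) = -217*174 - (19 - 145) = -37758 - 1*(-126) = -37758 + 126 = -37632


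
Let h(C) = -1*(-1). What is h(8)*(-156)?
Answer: -156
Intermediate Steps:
h(C) = 1
h(8)*(-156) = 1*(-156) = -156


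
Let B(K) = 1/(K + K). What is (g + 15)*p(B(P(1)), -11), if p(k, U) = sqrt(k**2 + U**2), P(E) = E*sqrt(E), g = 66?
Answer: 81*sqrt(485)/2 ≈ 891.92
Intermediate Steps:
P(E) = E**(3/2)
B(K) = 1/(2*K)
p(k, U) = sqrt(U**2 + k**2)
(g + 15)*p(B(P(1)), -11) = (66 + 15)*sqrt((-11)**2 + (1/(2*(1**(3/2))))**2) = 81*sqrt(121 + ((1/2)/1)**2) = 81*sqrt(121 + ((1/2)*1)**2) = 81*sqrt(121 + (1/2)**2) = 81*sqrt(121 + 1/4) = 81*sqrt(485/4) = 81*(sqrt(485)/2) = 81*sqrt(485)/2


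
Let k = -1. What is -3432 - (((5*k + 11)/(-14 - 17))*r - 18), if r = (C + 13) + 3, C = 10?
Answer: -105678/31 ≈ -3409.0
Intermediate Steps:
r = 26 (r = (10 + 13) + 3 = 23 + 3 = 26)
-3432 - (((5*k + 11)/(-14 - 17))*r - 18) = -3432 - (((5*(-1) + 11)/(-14 - 17))*26 - 18) = -3432 - (((-5 + 11)/(-31))*26 - 18) = -3432 - ((6*(-1/31))*26 - 18) = -3432 - (-6/31*26 - 18) = -3432 - (-156/31 - 18) = -3432 - 1*(-714/31) = -3432 + 714/31 = -105678/31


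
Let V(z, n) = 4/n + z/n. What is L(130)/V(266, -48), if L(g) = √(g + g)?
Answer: -16*√65/45 ≈ -2.8666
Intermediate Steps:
L(g) = √2*√g (L(g) = √(2*g) = √2*√g)
L(130)/V(266, -48) = (√2*√130)/(((4 + 266)/(-48))) = (2*√65)/((-1/48*270)) = (2*√65)/(-45/8) = (2*√65)*(-8/45) = -16*√65/45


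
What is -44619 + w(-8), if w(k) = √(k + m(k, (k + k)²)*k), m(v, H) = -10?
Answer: -44619 + 6*√2 ≈ -44611.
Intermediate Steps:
w(k) = 3*√(-k) (w(k) = √(k - 10*k) = √(-9*k) = 3*√(-k))
-44619 + w(-8) = -44619 + 3*√(-1*(-8)) = -44619 + 3*√8 = -44619 + 3*(2*√2) = -44619 + 6*√2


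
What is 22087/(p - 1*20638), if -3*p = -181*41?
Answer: -66261/54493 ≈ -1.2160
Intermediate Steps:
p = 7421/3 (p = -(-181)*41/3 = -1/3*(-7421) = 7421/3 ≈ 2473.7)
22087/(p - 1*20638) = 22087/(7421/3 - 1*20638) = 22087/(7421/3 - 20638) = 22087/(-54493/3) = 22087*(-3/54493) = -66261/54493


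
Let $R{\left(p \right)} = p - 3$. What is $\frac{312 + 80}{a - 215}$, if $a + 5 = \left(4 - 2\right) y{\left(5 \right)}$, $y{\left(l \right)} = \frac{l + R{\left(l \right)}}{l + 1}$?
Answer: $- \frac{1176}{653} \approx -1.8009$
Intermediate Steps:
$R{\left(p \right)} = -3 + p$ ($R{\left(p \right)} = p - 3 = -3 + p$)
$y{\left(l \right)} = \frac{-3 + 2 l}{1 + l}$ ($y{\left(l \right)} = \frac{l + \left(-3 + l\right)}{l + 1} = \frac{-3 + 2 l}{1 + l}$)
$a = - \frac{8}{3}$ ($a = -5 + \left(4 - 2\right) \frac{-3 + 2 \cdot 5}{1 + 5} = -5 + 2 \frac{-3 + 10}{6} = -5 + 2 \cdot \frac{1}{6} \cdot 7 = -5 + 2 \cdot \frac{7}{6} = -5 + \frac{7}{3} = - \frac{8}{3} \approx -2.6667$)
$\frac{312 + 80}{a - 215} = \frac{312 + 80}{- \frac{8}{3} - 215} = \frac{392}{- \frac{653}{3}} = 392 \left(- \frac{3}{653}\right) = - \frac{1176}{653}$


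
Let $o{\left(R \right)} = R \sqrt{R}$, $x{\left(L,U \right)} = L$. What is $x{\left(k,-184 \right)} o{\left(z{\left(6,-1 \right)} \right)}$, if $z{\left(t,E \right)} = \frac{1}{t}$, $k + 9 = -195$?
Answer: $- \frac{17 \sqrt{6}}{3} \approx -13.88$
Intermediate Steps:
$k = -204$ ($k = -9 - 195 = -204$)
$o{\left(R \right)} = R^{\frac{3}{2}}$
$x{\left(k,-184 \right)} o{\left(z{\left(6,-1 \right)} \right)} = - 204 \left(\frac{1}{6}\right)^{\frac{3}{2}} = - \frac{204}{6 \sqrt{6}} = - 204 \frac{\sqrt{6}}{36} = - \frac{17 \sqrt{6}}{3}$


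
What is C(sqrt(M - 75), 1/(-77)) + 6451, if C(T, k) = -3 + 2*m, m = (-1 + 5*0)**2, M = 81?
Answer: 6450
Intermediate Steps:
m = 1 (m = (-1 + 0)**2 = (-1)**2 = 1)
C(T, k) = -1 (C(T, k) = -3 + 2*1 = -3 + 2 = -1)
C(sqrt(M - 75), 1/(-77)) + 6451 = -1 + 6451 = 6450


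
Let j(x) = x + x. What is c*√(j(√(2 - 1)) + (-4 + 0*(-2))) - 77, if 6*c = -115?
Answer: -77 - 115*I*√2/6 ≈ -77.0 - 27.106*I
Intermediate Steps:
c = -115/6 (c = (⅙)*(-115) = -115/6 ≈ -19.167)
j(x) = 2*x
c*√(j(√(2 - 1)) + (-4 + 0*(-2))) - 77 = -115*√(2*√(2 - 1) + (-4 + 0*(-2)))/6 - 77 = -115*√(2*√1 + (-4 + 0))/6 - 77 = -115*√(2*1 - 4)/6 - 77 = -115*√(2 - 4)/6 - 77 = -115*I*√2/6 - 77 = -77 - 115*I*√2/6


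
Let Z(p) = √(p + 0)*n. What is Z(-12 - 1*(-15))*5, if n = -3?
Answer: -15*√3 ≈ -25.981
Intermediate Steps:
Z(p) = -3*√p (Z(p) = √(p + 0)*(-3) = √p*(-3) = -3*√p)
Z(-12 - 1*(-15))*5 = -3*√(-12 - 1*(-15))*5 = -3*√(-12 + 15)*5 = -3*√3*5 = -15*√3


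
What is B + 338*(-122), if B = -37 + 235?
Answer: -41038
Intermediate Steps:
B = 198
B + 338*(-122) = 198 + 338*(-122) = 198 - 41236 = -41038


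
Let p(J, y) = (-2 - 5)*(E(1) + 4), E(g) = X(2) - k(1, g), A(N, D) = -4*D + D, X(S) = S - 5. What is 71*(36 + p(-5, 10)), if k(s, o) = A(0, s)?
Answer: 568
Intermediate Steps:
X(S) = -5 + S
A(N, D) = -3*D
k(s, o) = -3*s
E(g) = 0 (E(g) = (-5 + 2) - (-3) = -3 - 1*(-3) = -3 + 3 = 0)
p(J, y) = -28 (p(J, y) = (-2 - 5)*(0 + 4) = -7*4 = -28)
71*(36 + p(-5, 10)) = 71*(36 - 28) = 71*8 = 568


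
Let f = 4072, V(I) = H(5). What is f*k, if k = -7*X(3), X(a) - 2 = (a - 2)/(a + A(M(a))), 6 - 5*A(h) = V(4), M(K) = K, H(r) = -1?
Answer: -698348/11 ≈ -63486.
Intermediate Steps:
V(I) = -1
A(h) = 7/5 (A(h) = 6/5 - ⅕*(-1) = 6/5 + ⅕ = 7/5)
X(a) = 2 + (-2 + a)/(7/5 + a) (X(a) = 2 + (a - 2)/(a + 7/5) = 2 + (-2 + a)/(7/5 + a))
k = -343/22 (k = -7*(4 + 15*3)/(7 + 5*3) = -7*(4 + 45)/(7 + 15) = -7*49/22 = -343/22 ≈ -15.591)
f*k = 4072*(-343/22) = -698348/11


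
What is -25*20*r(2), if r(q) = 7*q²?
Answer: -14000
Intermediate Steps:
-25*20*r(2) = -25*20*7*2² = -500*7*4 = -500*28 = -1*14000 = -14000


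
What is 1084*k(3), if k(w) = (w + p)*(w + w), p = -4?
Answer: -6504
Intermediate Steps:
k(w) = 2*w*(-4 + w) (k(w) = (w - 4)*(w + w) = (-4 + w)*(2*w) = 2*w*(-4 + w))
1084*k(3) = 1084*(2*3*(-4 + 3)) = 1084*(2*3*(-1)) = 1084*(-6) = -6504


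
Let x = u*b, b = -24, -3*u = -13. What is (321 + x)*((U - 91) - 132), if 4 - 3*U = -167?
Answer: -36022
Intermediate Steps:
u = 13/3 (u = -⅓*(-13) = 13/3 ≈ 4.3333)
U = 57 (U = 4/3 - ⅓*(-167) = 4/3 + 167/3 = 57)
x = -104 (x = (13/3)*(-24) = -104)
(321 + x)*((U - 91) - 132) = (321 - 104)*((57 - 91) - 132) = 217*(-34 - 132) = 217*(-166) = -36022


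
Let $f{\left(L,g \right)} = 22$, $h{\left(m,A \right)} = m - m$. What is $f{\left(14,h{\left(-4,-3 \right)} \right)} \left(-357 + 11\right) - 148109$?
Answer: $-155721$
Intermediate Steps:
$h{\left(m,A \right)} = 0$
$f{\left(14,h{\left(-4,-3 \right)} \right)} \left(-357 + 11\right) - 148109 = 22 \left(-357 + 11\right) - 148109 = 22 \left(-346\right) - 148109 = -7612 - 148109 = -155721$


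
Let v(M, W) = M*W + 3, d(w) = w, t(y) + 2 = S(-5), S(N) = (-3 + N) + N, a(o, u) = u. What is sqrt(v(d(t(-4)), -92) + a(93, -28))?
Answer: sqrt(1355) ≈ 36.810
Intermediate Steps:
S(N) = -3 + 2*N
t(y) = -15 (t(y) = -2 + (-3 + 2*(-5)) = -2 + (-3 - 10) = -2 - 13 = -15)
v(M, W) = 3 + M*W
sqrt(v(d(t(-4)), -92) + a(93, -28)) = sqrt((3 - 15*(-92)) - 28) = sqrt((3 + 1380) - 28) = sqrt(1383 - 28) = sqrt(1355)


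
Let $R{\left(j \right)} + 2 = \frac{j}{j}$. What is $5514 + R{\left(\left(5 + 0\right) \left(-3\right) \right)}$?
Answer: $5513$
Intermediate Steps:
$R{\left(j \right)} = -1$ ($R{\left(j \right)} = -2 + \frac{j}{j} = -2 + 1 = -1$)
$5514 + R{\left(\left(5 + 0\right) \left(-3\right) \right)} = 5514 - 1 = 5513$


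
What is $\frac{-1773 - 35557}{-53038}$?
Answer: $\frac{18665}{26519} \approx 0.70383$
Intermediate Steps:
$\frac{-1773 - 35557}{-53038} = \left(-37330\right) \left(- \frac{1}{53038}\right) = \frac{18665}{26519}$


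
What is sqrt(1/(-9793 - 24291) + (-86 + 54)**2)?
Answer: sqrt(297400069815)/17042 ≈ 32.000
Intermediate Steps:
sqrt(1/(-9793 - 24291) + (-86 + 54)**2) = sqrt(1/(-34084) + (-32)**2) = sqrt(-1/34084 + 1024) = sqrt(34902015/34084) = sqrt(297400069815)/17042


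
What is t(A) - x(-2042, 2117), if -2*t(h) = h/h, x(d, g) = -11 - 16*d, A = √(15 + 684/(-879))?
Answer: -65323/2 ≈ -32662.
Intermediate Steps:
A = 3*√135659/293 (A = √(15 + 684*(-1/879)) = √(15 - 228/293) = √(4167/293) = 3*√135659/293 ≈ 3.7712)
t(h) = -½ (t(h) = -h/(2*h) = -½*1 = -½)
t(A) - x(-2042, 2117) = -½ - (-11 - 16*(-2042)) = -½ - (-11 + 32672) = -½ - 1*32661 = -½ - 32661 = -65323/2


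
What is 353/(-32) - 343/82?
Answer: -19961/1312 ≈ -15.214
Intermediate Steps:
353/(-32) - 343/82 = 353*(-1/32) - 343*1/82 = -353/32 - 343/82 = -19961/1312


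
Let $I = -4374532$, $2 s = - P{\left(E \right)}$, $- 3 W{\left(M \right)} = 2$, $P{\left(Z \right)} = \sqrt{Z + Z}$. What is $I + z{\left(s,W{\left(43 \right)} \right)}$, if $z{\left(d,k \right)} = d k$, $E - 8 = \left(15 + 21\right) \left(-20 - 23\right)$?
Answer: $-4374532 + \frac{2 i \sqrt{770}}{3} \approx -4.3745 \cdot 10^{6} + 18.499 i$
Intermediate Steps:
$E = -1540$ ($E = 8 + \left(15 + 21\right) \left(-20 - 23\right) = 8 + 36 \left(-43\right) = 8 - 1548 = -1540$)
$P{\left(Z \right)} = \sqrt{2} \sqrt{Z}$ ($P{\left(Z \right)} = \sqrt{2 Z} = \sqrt{2} \sqrt{Z}$)
$W{\left(M \right)} = - \frac{2}{3}$ ($W{\left(M \right)} = \left(- \frac{1}{3}\right) 2 = - \frac{2}{3}$)
$s = - i \sqrt{770}$ ($s = \frac{\left(-1\right) \sqrt{2} \sqrt{-1540}}{2} = \frac{\left(-1\right) \sqrt{2} \cdot 2 i \sqrt{385}}{2} = \frac{\left(-1\right) 2 i \sqrt{770}}{2} = \frac{\left(-2\right) i \sqrt{770}}{2} = - i \sqrt{770} \approx - 27.749 i$)
$I + z{\left(s,W{\left(43 \right)} \right)} = -4374532 + - i \sqrt{770} \left(- \frac{2}{3}\right) = -4374532 + \frac{2 i \sqrt{770}}{3}$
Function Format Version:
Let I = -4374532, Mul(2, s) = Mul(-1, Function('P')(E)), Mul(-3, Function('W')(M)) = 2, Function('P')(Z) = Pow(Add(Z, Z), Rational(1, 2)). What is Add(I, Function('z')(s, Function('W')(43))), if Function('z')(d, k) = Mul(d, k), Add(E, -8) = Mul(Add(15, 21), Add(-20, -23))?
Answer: Add(-4374532, Mul(Rational(2, 3), I, Pow(770, Rational(1, 2)))) ≈ Add(-4.3745e+6, Mul(18.499, I))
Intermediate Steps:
E = -1540 (E = Add(8, Mul(Add(15, 21), Add(-20, -23))) = Add(8, Mul(36, -43)) = Add(8, -1548) = -1540)
Function('P')(Z) = Mul(Pow(2, Rational(1, 2)), Pow(Z, Rational(1, 2))) (Function('P')(Z) = Pow(Mul(2, Z), Rational(1, 2)) = Mul(Pow(2, Rational(1, 2)), Pow(Z, Rational(1, 2))))
Function('W')(M) = Rational(-2, 3) (Function('W')(M) = Mul(Rational(-1, 3), 2) = Rational(-2, 3))
s = Mul(-1, I, Pow(770, Rational(1, 2))) (s = Mul(Rational(1, 2), Mul(-1, Mul(Pow(2, Rational(1, 2)), Pow(-1540, Rational(1, 2))))) = Mul(Rational(1, 2), Mul(-1, Mul(Pow(2, Rational(1, 2)), Mul(2, I, Pow(385, Rational(1, 2)))))) = Mul(Rational(1, 2), Mul(-1, Mul(2, I, Pow(770, Rational(1, 2))))) = Mul(Rational(1, 2), Mul(-2, I, Pow(770, Rational(1, 2)))) = Mul(-1, I, Pow(770, Rational(1, 2))) ≈ Mul(-27.749, I))
Add(I, Function('z')(s, Function('W')(43))) = Add(-4374532, Mul(Mul(-1, I, Pow(770, Rational(1, 2))), Rational(-2, 3))) = Add(-4374532, Mul(Rational(2, 3), I, Pow(770, Rational(1, 2))))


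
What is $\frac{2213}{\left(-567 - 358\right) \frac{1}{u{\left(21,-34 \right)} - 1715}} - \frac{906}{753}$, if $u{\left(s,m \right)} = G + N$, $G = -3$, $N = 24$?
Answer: $\frac{940674972}{232175} \approx 4051.6$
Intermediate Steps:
$u{\left(s,m \right)} = 21$ ($u{\left(s,m \right)} = -3 + 24 = 21$)
$\frac{2213}{\left(-567 - 358\right) \frac{1}{u{\left(21,-34 \right)} - 1715}} - \frac{906}{753} = \frac{2213}{\left(-567 - 358\right) \frac{1}{21 - 1715}} - \frac{906}{753} = \frac{2213}{\left(-925\right) \frac{1}{-1694}} - \frac{302}{251} = \frac{2213}{\left(-925\right) \left(- \frac{1}{1694}\right)} - \frac{302}{251} = \frac{2213}{\frac{925}{1694}} - \frac{302}{251} = 2213 \cdot \frac{1694}{925} - \frac{302}{251} = \frac{3748822}{925} - \frac{302}{251} = \frac{940674972}{232175}$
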